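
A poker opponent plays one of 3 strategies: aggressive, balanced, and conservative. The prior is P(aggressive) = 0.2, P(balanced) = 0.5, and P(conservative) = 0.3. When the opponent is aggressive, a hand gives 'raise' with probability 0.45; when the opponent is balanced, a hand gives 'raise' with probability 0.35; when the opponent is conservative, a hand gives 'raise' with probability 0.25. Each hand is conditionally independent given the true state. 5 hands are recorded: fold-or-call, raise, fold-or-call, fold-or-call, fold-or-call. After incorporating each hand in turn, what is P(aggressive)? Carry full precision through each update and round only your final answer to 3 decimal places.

0.130

After 'fold-or-call': normaliser = 0.55·0.2000 + 0.65·0.5000 + 0.75·0.3000; P(aggressive) ≈ 0.1667, P(balanced) ≈ 0.4924, P(conservative) ≈ 0.3409
After 'raise': normaliser = 0.45·0.1667 + 0.35·0.4924 + 0.25·0.3409; P(aggressive) ≈ 0.2255, P(balanced) ≈ 0.5182, P(conservative) ≈ 0.2563
After 'fold-or-call': normaliser = 0.55·0.2255 + 0.65·0.5182 + 0.75·0.2563; P(aggressive) ≈ 0.1899, P(balanced) ≈ 0.5158, P(conservative) ≈ 0.2943
After 'fold-or-call': normaliser = 0.55·0.1899 + 0.65·0.5158 + 0.75·0.2943; P(aggressive) ≈ 0.1582, P(balanced) ≈ 0.5076, P(conservative) ≈ 0.3342
After 'fold-or-call': normaliser = 0.55·0.1582 + 0.65·0.5076 + 0.75·0.3342; P(aggressive) ≈ 0.1303, P(balanced) ≈ 0.4942, P(conservative) ≈ 0.3755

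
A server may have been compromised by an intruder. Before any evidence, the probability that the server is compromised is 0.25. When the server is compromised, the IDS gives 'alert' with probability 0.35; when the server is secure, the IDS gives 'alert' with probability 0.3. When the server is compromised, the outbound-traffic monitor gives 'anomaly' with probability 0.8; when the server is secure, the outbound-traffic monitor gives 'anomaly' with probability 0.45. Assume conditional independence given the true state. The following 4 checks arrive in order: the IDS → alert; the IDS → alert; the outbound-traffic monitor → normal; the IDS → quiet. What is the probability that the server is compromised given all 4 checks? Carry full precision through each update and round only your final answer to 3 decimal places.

After the IDS='alert': P(compromised) = 0.35·0.2500 / (0.35·0.2500 + 0.3·0.7500) ≈ 0.2800
After the IDS='alert': P(compromised) = 0.35·0.2800 / (0.35·0.2800 + 0.3·0.7200) ≈ 0.3121
After the outbound-traffic monitor='normal': P(compromised) = 0.2·0.3121 / (0.2·0.3121 + 0.55·0.6879) ≈ 0.1416
After the IDS='quiet': P(compromised) = 0.65·0.1416 / (0.65·0.1416 + 0.7·0.8584) ≈ 0.1328

0.133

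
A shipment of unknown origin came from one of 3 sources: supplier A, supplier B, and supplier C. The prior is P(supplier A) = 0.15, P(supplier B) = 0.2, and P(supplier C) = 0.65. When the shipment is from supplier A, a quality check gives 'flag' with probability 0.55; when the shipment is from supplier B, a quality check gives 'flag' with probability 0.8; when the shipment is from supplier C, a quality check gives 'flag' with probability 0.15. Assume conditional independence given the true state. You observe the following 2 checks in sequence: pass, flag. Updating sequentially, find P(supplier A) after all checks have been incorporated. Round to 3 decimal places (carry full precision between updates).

0.244

After 'pass': normaliser = 0.45·0.1500 + 0.2·0.2000 + 0.85·0.6500; P(supplier A) ≈ 0.1023, P(supplier B) ≈ 0.0606, P(supplier C) ≈ 0.8371
After 'flag': normaliser = 0.55·0.1023 + 0.8·0.0606 + 0.15·0.8371; P(supplier A) ≈ 0.2442, P(supplier B) ≈ 0.2105, P(supplier C) ≈ 0.5452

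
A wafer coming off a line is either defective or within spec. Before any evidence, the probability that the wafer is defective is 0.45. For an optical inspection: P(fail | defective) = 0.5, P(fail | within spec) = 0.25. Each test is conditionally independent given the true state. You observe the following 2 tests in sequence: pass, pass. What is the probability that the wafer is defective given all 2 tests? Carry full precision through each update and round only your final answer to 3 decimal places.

After 'pass': P(defective) = 0.5·0.4500 / (0.5·0.4500 + 0.75·0.5500) ≈ 0.3529
After 'pass': P(defective) = 0.5·0.3529 / (0.5·0.3529 + 0.75·0.6471) ≈ 0.2667

0.267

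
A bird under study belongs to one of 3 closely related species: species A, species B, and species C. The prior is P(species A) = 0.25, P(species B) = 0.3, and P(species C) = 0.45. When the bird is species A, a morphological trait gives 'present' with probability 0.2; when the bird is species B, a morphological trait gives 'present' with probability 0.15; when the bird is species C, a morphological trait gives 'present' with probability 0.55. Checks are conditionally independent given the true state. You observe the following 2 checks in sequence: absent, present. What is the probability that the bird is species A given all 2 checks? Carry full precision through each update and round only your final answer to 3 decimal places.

After 'absent': normaliser = 0.8·0.2500 + 0.85·0.3000 + 0.45·0.4500; P(species A) ≈ 0.3042, P(species B) ≈ 0.3878, P(species C) ≈ 0.3080
After 'present': normaliser = 0.2·0.3042 + 0.15·0.3878 + 0.55·0.3080; P(species A) ≈ 0.2109, P(species B) ≈ 0.2017, P(species C) ≈ 0.5873

0.211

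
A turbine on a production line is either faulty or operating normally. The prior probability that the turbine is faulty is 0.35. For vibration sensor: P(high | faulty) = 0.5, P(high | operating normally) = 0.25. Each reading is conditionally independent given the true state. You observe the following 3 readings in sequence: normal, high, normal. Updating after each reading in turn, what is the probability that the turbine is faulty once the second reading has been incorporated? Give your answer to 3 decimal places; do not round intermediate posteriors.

0.418

After 'normal': P(faulty) = 0.5·0.3500 / (0.5·0.3500 + 0.75·0.6500) ≈ 0.2642
After 'high': P(faulty) = 0.5·0.2642 / (0.5·0.2642 + 0.25·0.7358) ≈ 0.4179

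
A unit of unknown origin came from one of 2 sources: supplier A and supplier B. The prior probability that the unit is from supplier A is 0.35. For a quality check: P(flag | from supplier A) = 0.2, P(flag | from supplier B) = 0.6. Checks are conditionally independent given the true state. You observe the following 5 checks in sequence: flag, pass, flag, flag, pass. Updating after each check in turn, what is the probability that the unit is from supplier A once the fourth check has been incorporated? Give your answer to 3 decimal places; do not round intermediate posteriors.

Each posterior becomes the prior for the next update.
After 'flag': P(supplier A) = 0.2·0.3500 / (0.2·0.3500 + 0.6·0.6500) ≈ 0.1522
After 'pass': P(supplier A) = 0.8·0.1522 / (0.8·0.1522 + 0.4·0.8478) ≈ 0.2642
After 'flag': P(supplier A) = 0.2·0.2642 / (0.2·0.2642 + 0.6·0.7358) ≈ 0.1069
After 'flag': P(supplier A) = 0.2·0.1069 / (0.2·0.1069 + 0.6·0.8931) ≈ 0.0384

0.038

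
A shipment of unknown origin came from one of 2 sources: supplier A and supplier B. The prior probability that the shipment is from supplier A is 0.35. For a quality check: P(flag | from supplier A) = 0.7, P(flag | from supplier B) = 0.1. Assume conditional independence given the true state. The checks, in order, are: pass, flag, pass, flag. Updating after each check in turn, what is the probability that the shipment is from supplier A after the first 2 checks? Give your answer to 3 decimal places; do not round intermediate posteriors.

Each posterior becomes the prior for the next update.
After 'pass': P(supplier A) = 0.3·0.3500 / (0.3·0.3500 + 0.9·0.6500) ≈ 0.1522
After 'flag': P(supplier A) = 0.7·0.1522 / (0.7·0.1522 + 0.1·0.8478) ≈ 0.5568

0.557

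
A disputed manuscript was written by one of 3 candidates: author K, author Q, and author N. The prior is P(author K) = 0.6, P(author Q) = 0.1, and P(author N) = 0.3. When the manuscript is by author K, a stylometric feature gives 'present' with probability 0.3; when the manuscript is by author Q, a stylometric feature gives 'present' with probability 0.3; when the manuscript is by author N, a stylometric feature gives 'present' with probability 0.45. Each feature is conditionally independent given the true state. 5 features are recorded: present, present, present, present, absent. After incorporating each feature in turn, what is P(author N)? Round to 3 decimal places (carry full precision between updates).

After 'present': normaliser = 0.3·0.6000 + 0.3·0.1000 + 0.45·0.3000; P(author K) ≈ 0.5217, P(author Q) ≈ 0.0870, P(author N) ≈ 0.3913
After 'present': normaliser = 0.3·0.5217 + 0.3·0.0870 + 0.45·0.3913; P(author K) ≈ 0.4364, P(author Q) ≈ 0.0727, P(author N) ≈ 0.4909
After 'present': normaliser = 0.3·0.4364 + 0.3·0.0727 + 0.45·0.4909; P(author K) ≈ 0.3504, P(author Q) ≈ 0.0584, P(author N) ≈ 0.5912
After 'present': normaliser = 0.3·0.3504 + 0.3·0.0584 + 0.45·0.5912; P(author K) ≈ 0.2704, P(author Q) ≈ 0.0451, P(author N) ≈ 0.6845
After 'absent': normaliser = 0.7·0.2704 + 0.7·0.0451 + 0.55·0.6845; P(author K) ≈ 0.3169, P(author Q) ≈ 0.0528, P(author N) ≈ 0.6303

0.630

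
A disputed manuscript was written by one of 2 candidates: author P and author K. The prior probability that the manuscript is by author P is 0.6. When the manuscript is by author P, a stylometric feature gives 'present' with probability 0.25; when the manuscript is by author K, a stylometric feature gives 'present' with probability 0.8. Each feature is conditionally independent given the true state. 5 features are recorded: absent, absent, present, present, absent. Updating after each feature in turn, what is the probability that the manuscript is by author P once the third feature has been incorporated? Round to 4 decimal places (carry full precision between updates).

0.8683

After 'absent': P(author P) = 0.75·0.6000 / (0.75·0.6000 + 0.2·0.4000) ≈ 0.8491
After 'absent': P(author P) = 0.75·0.8491 / (0.75·0.8491 + 0.2·0.1509) ≈ 0.9547
After 'present': P(author P) = 0.25·0.9547 / (0.25·0.9547 + 0.8·0.0453) ≈ 0.8683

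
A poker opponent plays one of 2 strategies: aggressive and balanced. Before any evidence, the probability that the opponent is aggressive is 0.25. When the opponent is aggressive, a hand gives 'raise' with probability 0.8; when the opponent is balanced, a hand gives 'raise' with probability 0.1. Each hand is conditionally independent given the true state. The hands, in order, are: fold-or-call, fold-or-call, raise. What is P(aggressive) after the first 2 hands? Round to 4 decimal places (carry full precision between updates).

0.0162

After 'fold-or-call': P(aggressive) = 0.2·0.2500 / (0.2·0.2500 + 0.9·0.7500) ≈ 0.0690
After 'fold-or-call': P(aggressive) = 0.2·0.0690 / (0.2·0.0690 + 0.9·0.9310) ≈ 0.0162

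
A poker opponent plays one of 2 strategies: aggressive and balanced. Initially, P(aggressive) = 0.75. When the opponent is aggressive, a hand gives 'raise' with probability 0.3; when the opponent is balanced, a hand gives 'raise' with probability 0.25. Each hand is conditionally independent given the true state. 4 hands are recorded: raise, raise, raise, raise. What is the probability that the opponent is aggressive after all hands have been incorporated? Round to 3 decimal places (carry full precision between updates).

0.862

Apply Bayes' rule sequentially, carrying P(aggressive) forward.
After 'raise': P(aggressive) = 0.3·0.7500 / (0.3·0.7500 + 0.25·0.2500) ≈ 0.7826
After 'raise': P(aggressive) = 0.3·0.7826 / (0.3·0.7826 + 0.25·0.2174) ≈ 0.8120
After 'raise': P(aggressive) = 0.3·0.8120 / (0.3·0.8120 + 0.25·0.1880) ≈ 0.8383
After 'raise': P(aggressive) = 0.3·0.8383 / (0.3·0.8383 + 0.25·0.1617) ≈ 0.8615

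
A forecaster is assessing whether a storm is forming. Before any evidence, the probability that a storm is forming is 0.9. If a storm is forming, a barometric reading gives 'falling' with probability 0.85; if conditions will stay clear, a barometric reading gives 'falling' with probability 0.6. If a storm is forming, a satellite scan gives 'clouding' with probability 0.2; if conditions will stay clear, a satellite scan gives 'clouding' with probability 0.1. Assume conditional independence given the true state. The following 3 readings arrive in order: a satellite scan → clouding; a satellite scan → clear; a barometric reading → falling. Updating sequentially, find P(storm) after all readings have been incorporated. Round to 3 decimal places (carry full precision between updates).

0.958

After a satellite scan='clouding': P(storm) = 0.2·0.9000 / (0.2·0.9000 + 0.1·0.1000) ≈ 0.9474
After a satellite scan='clear': P(storm) = 0.8·0.9474 / (0.8·0.9474 + 0.9·0.0526) ≈ 0.9412
After a barometric reading='falling': P(storm) = 0.85·0.9412 / (0.85·0.9412 + 0.6·0.0588) ≈ 0.9577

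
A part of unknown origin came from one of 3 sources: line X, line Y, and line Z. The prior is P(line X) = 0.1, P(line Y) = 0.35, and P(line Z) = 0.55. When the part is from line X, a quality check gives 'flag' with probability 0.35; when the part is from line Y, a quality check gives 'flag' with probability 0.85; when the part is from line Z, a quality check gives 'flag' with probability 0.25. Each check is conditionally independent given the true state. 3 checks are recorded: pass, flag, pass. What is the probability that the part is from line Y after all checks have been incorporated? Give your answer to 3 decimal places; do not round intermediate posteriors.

After 'pass': normaliser = 0.65·0.1000 + 0.15·0.3500 + 0.75·0.5500; P(line X) ≈ 0.1226, P(line Y) ≈ 0.0991, P(line Z) ≈ 0.7783
After 'flag': normaliser = 0.35·0.1226 + 0.85·0.0991 + 0.25·0.7783; P(line X) ≈ 0.1334, P(line Y) ≈ 0.2617, P(line Z) ≈ 0.6048
After 'pass': normaliser = 0.65·0.1334 + 0.15·0.2617 + 0.75·0.6048; P(line X) ≈ 0.1496, P(line Y) ≈ 0.0677, P(line Z) ≈ 0.7826

0.068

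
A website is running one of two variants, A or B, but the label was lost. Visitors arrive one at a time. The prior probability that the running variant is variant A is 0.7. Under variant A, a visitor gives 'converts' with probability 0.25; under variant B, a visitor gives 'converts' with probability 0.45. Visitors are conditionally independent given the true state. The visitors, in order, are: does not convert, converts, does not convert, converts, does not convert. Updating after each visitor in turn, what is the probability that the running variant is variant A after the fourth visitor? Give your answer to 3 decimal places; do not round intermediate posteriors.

Each posterior becomes the prior for the next update.
After 'does not convert': P(A) = 0.75·0.7000 / (0.75·0.7000 + 0.55·0.3000) ≈ 0.7609
After 'converts': P(A) = 0.25·0.7609 / (0.25·0.7609 + 0.45·0.2391) ≈ 0.6387
After 'does not convert': P(A) = 0.75·0.6387 / (0.75·0.6387 + 0.55·0.3613) ≈ 0.7068
After 'converts': P(A) = 0.25·0.7068 / (0.25·0.7068 + 0.45·0.2932) ≈ 0.5725

0.572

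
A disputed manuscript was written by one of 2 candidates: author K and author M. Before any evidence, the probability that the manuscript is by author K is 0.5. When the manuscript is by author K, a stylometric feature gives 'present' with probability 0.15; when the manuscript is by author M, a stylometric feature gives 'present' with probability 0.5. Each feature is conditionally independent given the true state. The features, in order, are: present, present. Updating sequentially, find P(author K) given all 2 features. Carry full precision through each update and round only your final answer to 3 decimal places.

0.083

After 'present': P(author K) = 0.15·0.5000 / (0.15·0.5000 + 0.5·0.5000) ≈ 0.2308
After 'present': P(author K) = 0.15·0.2308 / (0.15·0.2308 + 0.5·0.7692) ≈ 0.0826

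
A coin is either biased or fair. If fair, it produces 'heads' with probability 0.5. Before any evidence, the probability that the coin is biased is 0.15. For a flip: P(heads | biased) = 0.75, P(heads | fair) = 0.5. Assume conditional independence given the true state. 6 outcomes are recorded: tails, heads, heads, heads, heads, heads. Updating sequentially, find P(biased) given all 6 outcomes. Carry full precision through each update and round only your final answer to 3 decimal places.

After 'tails': P(biased) = 0.25·0.1500 / (0.25·0.1500 + 0.5·0.8500) ≈ 0.0811
After 'heads': P(biased) = 0.75·0.0811 / (0.75·0.0811 + 0.5·0.9189) ≈ 0.1169
After 'heads': P(biased) = 0.75·0.1169 / (0.75·0.1169 + 0.5·0.8831) ≈ 0.1656
After 'heads': P(biased) = 0.75·0.1656 / (0.75·0.1656 + 0.5·0.8344) ≈ 0.2295
After 'heads': P(biased) = 0.75·0.2295 / (0.75·0.2295 + 0.5·0.7705) ≈ 0.3088
After 'heads': P(biased) = 0.75·0.3088 / (0.75·0.3088 + 0.5·0.6912) ≈ 0.4012

0.401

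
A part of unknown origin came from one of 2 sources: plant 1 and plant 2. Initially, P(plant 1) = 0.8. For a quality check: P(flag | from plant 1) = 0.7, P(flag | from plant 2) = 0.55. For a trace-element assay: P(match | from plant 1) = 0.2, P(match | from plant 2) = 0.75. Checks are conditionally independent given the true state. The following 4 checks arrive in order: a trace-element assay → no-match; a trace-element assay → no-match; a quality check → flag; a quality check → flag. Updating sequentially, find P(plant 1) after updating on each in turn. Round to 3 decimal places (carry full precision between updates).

0.985

Each posterior becomes the prior for the next update.
After a trace-element assay='no-match': P(plant 1) = 0.8·0.8000 / (0.8·0.8000 + 0.25·0.2000) ≈ 0.9275
After a trace-element assay='no-match': P(plant 1) = 0.8·0.9275 / (0.8·0.9275 + 0.25·0.0725) ≈ 0.9762
After a quality check='flag': P(plant 1) = 0.7·0.9762 / (0.7·0.9762 + 0.55·0.0238) ≈ 0.9812
After a quality check='flag': P(plant 1) = 0.7·0.9812 / (0.7·0.9812 + 0.55·0.0188) ≈ 0.9852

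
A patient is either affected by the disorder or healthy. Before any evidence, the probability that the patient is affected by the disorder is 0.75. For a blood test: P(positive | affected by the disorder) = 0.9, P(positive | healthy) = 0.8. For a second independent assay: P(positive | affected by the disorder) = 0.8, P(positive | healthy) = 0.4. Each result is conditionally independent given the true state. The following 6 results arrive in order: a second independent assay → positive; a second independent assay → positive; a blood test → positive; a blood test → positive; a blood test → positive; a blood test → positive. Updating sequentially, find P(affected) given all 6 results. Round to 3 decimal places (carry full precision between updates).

After a second independent assay='positive': P(affected) = 0.8·0.7500 / (0.8·0.7500 + 0.4·0.2500) ≈ 0.8571
After a second independent assay='positive': P(affected) = 0.8·0.8571 / (0.8·0.8571 + 0.4·0.1429) ≈ 0.9231
After a blood test='positive': P(affected) = 0.9·0.9231 / (0.9·0.9231 + 0.8·0.0769) ≈ 0.9310
After a blood test='positive': P(affected) = 0.9·0.9310 / (0.9·0.9310 + 0.8·0.0690) ≈ 0.9382
After a blood test='positive': P(affected) = 0.9·0.9382 / (0.9·0.9382 + 0.8·0.0618) ≈ 0.9447
After a blood test='positive': P(affected) = 0.9·0.9447 / (0.9·0.9447 + 0.8·0.0553) ≈ 0.9505

0.951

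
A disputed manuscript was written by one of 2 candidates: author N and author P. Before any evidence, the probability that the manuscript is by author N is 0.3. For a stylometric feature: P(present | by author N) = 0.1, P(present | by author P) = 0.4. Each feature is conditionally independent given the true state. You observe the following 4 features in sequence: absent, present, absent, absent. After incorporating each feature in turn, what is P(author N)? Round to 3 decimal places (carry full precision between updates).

After 'absent': P(author N) = 0.9·0.3000 / (0.9·0.3000 + 0.6·0.7000) ≈ 0.3913
After 'present': P(author N) = 0.1·0.3913 / (0.1·0.3913 + 0.4·0.6087) ≈ 0.1385
After 'absent': P(author N) = 0.9·0.1385 / (0.9·0.1385 + 0.6·0.8615) ≈ 0.1942
After 'absent': P(author N) = 0.9·0.1942 / (0.9·0.1942 + 0.6·0.8058) ≈ 0.2656

0.266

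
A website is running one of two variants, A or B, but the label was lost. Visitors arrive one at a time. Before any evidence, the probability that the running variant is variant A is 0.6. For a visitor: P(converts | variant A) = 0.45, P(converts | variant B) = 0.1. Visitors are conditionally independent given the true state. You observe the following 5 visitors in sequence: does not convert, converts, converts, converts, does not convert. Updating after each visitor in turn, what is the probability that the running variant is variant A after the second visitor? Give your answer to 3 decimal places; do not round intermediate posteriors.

0.805

After 'does not convert': P(A) = 0.55·0.6000 / (0.55·0.6000 + 0.9·0.4000) ≈ 0.4783
After 'converts': P(A) = 0.45·0.4783 / (0.45·0.4783 + 0.1·0.5217) ≈ 0.8049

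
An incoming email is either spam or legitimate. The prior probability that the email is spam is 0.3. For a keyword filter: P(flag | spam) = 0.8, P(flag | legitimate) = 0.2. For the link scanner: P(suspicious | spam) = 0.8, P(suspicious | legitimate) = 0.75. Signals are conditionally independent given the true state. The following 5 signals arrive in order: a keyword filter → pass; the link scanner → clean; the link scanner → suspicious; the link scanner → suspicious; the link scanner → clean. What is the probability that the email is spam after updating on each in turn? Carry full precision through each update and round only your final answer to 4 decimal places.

After a keyword filter='pass': P(spam) = 0.2·0.3000 / (0.2·0.3000 + 0.8·0.7000) ≈ 0.0968
After the link scanner='clean': P(spam) = 0.2·0.0968 / (0.2·0.0968 + 0.25·0.9032) ≈ 0.0789
After the link scanner='suspicious': P(spam) = 0.8·0.0789 / (0.8·0.0789 + 0.75·0.9211) ≈ 0.0838
After the link scanner='suspicious': P(spam) = 0.8·0.0838 / (0.8·0.0838 + 0.75·0.9162) ≈ 0.0889
After the link scanner='clean': P(spam) = 0.2·0.0889 / (0.2·0.0889 + 0.25·0.9111) ≈ 0.0724

0.0724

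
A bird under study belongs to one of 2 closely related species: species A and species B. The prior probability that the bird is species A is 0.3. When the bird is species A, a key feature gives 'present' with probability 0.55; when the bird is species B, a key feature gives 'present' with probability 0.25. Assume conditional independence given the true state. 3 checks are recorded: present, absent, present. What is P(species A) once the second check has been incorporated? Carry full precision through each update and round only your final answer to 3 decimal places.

After 'present': P(species A) = 0.55·0.3000 / (0.55·0.3000 + 0.25·0.7000) ≈ 0.4853
After 'absent': P(species A) = 0.45·0.4853 / (0.45·0.4853 + 0.75·0.5147) ≈ 0.3613

0.361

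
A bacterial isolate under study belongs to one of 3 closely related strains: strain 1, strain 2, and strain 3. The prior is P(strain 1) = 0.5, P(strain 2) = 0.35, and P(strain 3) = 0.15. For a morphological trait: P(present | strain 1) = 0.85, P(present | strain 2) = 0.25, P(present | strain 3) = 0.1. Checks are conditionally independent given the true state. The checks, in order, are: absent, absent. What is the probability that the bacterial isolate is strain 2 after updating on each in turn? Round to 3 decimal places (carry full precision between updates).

After 'absent': normaliser = 0.15·0.5000 + 0.75·0.3500 + 0.9·0.1500; P(strain 1) ≈ 0.1587, P(strain 2) ≈ 0.5556, P(strain 3) ≈ 0.2857
After 'absent': normaliser = 0.15·0.1587 + 0.75·0.5556 + 0.9·0.2857; P(strain 1) ≈ 0.0341, P(strain 2) ≈ 0.5973, P(strain 3) ≈ 0.3686

0.597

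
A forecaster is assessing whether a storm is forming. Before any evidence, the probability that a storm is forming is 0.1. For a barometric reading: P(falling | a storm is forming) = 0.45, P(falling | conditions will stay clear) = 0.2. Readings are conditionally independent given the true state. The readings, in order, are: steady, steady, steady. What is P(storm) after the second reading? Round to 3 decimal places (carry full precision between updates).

0.050

After 'steady': P(storm) = 0.55·0.1000 / (0.55·0.1000 + 0.8·0.9000) ≈ 0.0710
After 'steady': P(storm) = 0.55·0.0710 / (0.55·0.0710 + 0.8·0.9290) ≈ 0.0499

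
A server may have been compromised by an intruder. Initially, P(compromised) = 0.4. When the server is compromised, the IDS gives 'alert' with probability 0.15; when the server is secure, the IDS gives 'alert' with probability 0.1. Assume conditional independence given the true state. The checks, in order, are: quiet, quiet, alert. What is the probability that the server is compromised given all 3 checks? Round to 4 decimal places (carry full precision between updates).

After 'quiet': P(compromised) = 0.85·0.4000 / (0.85·0.4000 + 0.9·0.6000) ≈ 0.3864
After 'quiet': P(compromised) = 0.85·0.3864 / (0.85·0.3864 + 0.9·0.6136) ≈ 0.3729
After 'alert': P(compromised) = 0.15·0.3729 / (0.15·0.3729 + 0.1·0.6271) ≈ 0.4715

0.4715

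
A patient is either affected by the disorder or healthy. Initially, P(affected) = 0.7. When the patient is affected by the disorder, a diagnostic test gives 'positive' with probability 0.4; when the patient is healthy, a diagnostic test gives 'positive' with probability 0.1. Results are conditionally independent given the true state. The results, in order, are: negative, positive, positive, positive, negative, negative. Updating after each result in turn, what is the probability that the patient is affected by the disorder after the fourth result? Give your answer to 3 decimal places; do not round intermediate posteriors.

After 'negative': P(affected) = 0.6·0.7000 / (0.6·0.7000 + 0.9·0.3000) ≈ 0.6087
After 'positive': P(affected) = 0.4·0.6087 / (0.4·0.6087 + 0.1·0.3913) ≈ 0.8615
After 'positive': P(affected) = 0.4·0.8615 / (0.4·0.8615 + 0.1·0.1385) ≈ 0.9614
After 'positive': P(affected) = 0.4·0.9614 / (0.4·0.9614 + 0.1·0.0386) ≈ 0.9901

0.990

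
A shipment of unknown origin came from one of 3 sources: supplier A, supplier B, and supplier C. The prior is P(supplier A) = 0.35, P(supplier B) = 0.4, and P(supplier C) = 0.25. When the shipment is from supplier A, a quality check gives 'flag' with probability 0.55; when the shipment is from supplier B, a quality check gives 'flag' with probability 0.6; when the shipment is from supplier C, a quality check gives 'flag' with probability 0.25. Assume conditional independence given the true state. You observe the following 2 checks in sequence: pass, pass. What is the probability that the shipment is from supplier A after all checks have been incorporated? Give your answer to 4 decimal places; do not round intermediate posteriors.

0.2573

After 'pass': normaliser = 0.45·0.3500 + 0.4·0.4000 + 0.75·0.2500; P(supplier A) ≈ 0.3119, P(supplier B) ≈ 0.3168, P(supplier C) ≈ 0.3713
After 'pass': normaliser = 0.45·0.3119 + 0.4·0.3168 + 0.75·0.3713; P(supplier A) ≈ 0.2573, P(supplier B) ≈ 0.2323, P(supplier C) ≈ 0.5104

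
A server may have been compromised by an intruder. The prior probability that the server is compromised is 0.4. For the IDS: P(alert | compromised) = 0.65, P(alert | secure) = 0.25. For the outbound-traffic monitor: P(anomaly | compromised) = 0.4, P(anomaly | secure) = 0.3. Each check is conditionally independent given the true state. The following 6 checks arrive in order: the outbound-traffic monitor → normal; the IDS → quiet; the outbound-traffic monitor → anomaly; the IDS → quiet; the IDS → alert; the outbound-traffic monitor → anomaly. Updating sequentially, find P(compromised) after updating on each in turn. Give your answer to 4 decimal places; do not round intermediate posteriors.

0.3652

Each posterior becomes the prior for the next update.
After the outbound-traffic monitor='normal': P(compromised) = 0.6·0.4000 / (0.6·0.4000 + 0.7·0.6000) ≈ 0.3636
After the IDS='quiet': P(compromised) = 0.35·0.3636 / (0.35·0.3636 + 0.75·0.6364) ≈ 0.2105
After the outbound-traffic monitor='anomaly': P(compromised) = 0.4·0.2105 / (0.4·0.2105 + 0.3·0.7895) ≈ 0.2623
After the IDS='quiet': P(compromised) = 0.35·0.2623 / (0.35·0.2623 + 0.75·0.7377) ≈ 0.1423
After the IDS='alert': P(compromised) = 0.65·0.1423 / (0.65·0.1423 + 0.25·0.8577) ≈ 0.3014
After the outbound-traffic monitor='anomaly': P(compromised) = 0.4·0.3014 / (0.4·0.3014 + 0.3·0.6986) ≈ 0.3652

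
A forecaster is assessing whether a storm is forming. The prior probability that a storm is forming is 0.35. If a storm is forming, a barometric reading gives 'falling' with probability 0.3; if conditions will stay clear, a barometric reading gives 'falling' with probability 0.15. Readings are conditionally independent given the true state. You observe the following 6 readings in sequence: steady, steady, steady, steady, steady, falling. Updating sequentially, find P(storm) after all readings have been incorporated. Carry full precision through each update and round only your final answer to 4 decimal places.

0.2897

Apply Bayes' rule sequentially, carrying P(storm) forward.
After 'steady': P(storm) = 0.7·0.3500 / (0.7·0.3500 + 0.85·0.6500) ≈ 0.3072
After 'steady': P(storm) = 0.7·0.3072 / (0.7·0.3072 + 0.85·0.6928) ≈ 0.2675
After 'steady': P(storm) = 0.7·0.2675 / (0.7·0.2675 + 0.85·0.7325) ≈ 0.2312
After 'steady': P(storm) = 0.7·0.2312 / (0.7·0.2312 + 0.85·0.7688) ≈ 0.1985
After 'steady': P(storm) = 0.7·0.1985 / (0.7·0.1985 + 0.85·0.8015) ≈ 0.1694
After 'falling': P(storm) = 0.3·0.1694 / (0.3·0.1694 + 0.15·0.8306) ≈ 0.2897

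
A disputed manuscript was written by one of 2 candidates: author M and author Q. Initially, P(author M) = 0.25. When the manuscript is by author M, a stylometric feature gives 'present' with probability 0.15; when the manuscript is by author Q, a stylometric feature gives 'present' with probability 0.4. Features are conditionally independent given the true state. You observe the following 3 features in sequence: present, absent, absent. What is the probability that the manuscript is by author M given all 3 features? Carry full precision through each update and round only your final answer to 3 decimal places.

0.201

After 'present': P(author M) = 0.15·0.2500 / (0.15·0.2500 + 0.4·0.7500) ≈ 0.1111
After 'absent': P(author M) = 0.85·0.1111 / (0.85·0.1111 + 0.6·0.8889) ≈ 0.1504
After 'absent': P(author M) = 0.85·0.1504 / (0.85·0.1504 + 0.6·0.8496) ≈ 0.2006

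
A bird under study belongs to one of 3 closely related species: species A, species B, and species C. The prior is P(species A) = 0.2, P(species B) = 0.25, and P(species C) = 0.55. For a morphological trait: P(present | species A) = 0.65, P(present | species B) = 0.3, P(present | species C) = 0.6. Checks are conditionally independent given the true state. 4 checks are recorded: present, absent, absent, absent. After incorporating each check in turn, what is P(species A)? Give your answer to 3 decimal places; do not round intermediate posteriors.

After 'present': normaliser = 0.65·0.2000 + 0.3·0.2500 + 0.6·0.5500; P(species A) ≈ 0.2430, P(species B) ≈ 0.1402, P(species C) ≈ 0.6168
After 'absent': normaliser = 0.35·0.2430 + 0.7·0.1402 + 0.4·0.6168; P(species A) ≈ 0.1978, P(species B) ≈ 0.2283, P(species C) ≈ 0.5739
After 'absent': normaliser = 0.35·0.1978 + 0.7·0.2283 + 0.4·0.5739; P(species A) ≈ 0.1510, P(species B) ≈ 0.3484, P(species C) ≈ 0.5006
After 'absent': normaliser = 0.35·0.1510 + 0.7·0.3484 + 0.4·0.5006; P(species A) ≈ 0.1063, P(species B) ≈ 0.4908, P(species C) ≈ 0.4029

0.106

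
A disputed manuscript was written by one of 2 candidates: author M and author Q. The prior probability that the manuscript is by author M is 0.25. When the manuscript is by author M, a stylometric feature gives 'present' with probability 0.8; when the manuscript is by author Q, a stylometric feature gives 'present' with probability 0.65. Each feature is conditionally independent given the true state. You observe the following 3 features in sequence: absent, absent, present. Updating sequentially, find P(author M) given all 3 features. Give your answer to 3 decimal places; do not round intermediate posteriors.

0.118

After 'absent': P(author M) = 0.2·0.2500 / (0.2·0.2500 + 0.35·0.7500) ≈ 0.1600
After 'absent': P(author M) = 0.2·0.1600 / (0.2·0.1600 + 0.35·0.8400) ≈ 0.0982
After 'present': P(author M) = 0.8·0.0982 / (0.8·0.0982 + 0.65·0.9018) ≈ 0.1181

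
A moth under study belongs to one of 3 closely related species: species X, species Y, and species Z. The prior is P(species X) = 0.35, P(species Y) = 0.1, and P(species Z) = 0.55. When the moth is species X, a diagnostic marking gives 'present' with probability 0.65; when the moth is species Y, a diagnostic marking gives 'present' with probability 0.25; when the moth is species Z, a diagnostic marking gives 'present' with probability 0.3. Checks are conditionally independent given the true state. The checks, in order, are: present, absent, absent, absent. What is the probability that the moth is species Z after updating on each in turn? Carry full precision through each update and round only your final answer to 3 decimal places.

0.736

After 'present': normaliser = 0.65·0.3500 + 0.25·0.1000 + 0.3·0.5500; P(species X) ≈ 0.5449, P(species Y) ≈ 0.0599, P(species Z) ≈ 0.3952
After 'absent': normaliser = 0.35·0.5449 + 0.75·0.0599 + 0.7·0.3952; P(species X) ≈ 0.3723, P(species Y) ≈ 0.0877, P(species Z) ≈ 0.5400
After 'absent': normaliser = 0.35·0.3723 + 0.75·0.0877 + 0.7·0.5400; P(species X) ≈ 0.2270, P(species Y) ≈ 0.1145, P(species Z) ≈ 0.6585
After 'absent': normaliser = 0.35·0.2270 + 0.75·0.1145 + 0.7·0.6585; P(species X) ≈ 0.1268, P(species Y) ≈ 0.1372, P(species Z) ≈ 0.7360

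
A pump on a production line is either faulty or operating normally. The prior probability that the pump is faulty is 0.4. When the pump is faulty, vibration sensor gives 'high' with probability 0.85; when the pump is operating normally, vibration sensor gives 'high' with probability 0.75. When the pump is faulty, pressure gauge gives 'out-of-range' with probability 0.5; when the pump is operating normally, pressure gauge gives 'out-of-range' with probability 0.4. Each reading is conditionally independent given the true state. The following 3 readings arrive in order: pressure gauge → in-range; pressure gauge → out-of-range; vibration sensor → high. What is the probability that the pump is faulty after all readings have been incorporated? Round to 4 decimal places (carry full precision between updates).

0.4404

After pressure gauge='in-range': P(faulty) = 0.5·0.4000 / (0.5·0.4000 + 0.6·0.6000) ≈ 0.3571
After pressure gauge='out-of-range': P(faulty) = 0.5·0.3571 / (0.5·0.3571 + 0.4·0.6429) ≈ 0.4098
After vibration sensor='high': P(faulty) = 0.85·0.4098 / (0.85·0.4098 + 0.75·0.5902) ≈ 0.4404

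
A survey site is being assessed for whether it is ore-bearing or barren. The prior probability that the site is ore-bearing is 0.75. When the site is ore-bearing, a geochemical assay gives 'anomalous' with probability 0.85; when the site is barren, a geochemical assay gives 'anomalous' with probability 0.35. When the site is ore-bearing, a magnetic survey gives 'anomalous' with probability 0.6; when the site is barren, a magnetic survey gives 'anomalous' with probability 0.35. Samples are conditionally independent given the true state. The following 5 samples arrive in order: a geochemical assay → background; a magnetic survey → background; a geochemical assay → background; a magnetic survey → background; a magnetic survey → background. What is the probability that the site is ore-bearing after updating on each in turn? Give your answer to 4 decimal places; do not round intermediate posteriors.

After a geochemical assay='background': P(ore) = 0.15·0.7500 / (0.15·0.7500 + 0.65·0.2500) ≈ 0.4091
After a magnetic survey='background': P(ore) = 0.4·0.4091 / (0.4·0.4091 + 0.65·0.5909) ≈ 0.2988
After a geochemical assay='background': P(ore) = 0.15·0.2988 / (0.15·0.2988 + 0.65·0.7012) ≈ 0.0895
After a magnetic survey='background': P(ore) = 0.4·0.0895 / (0.4·0.0895 + 0.65·0.9105) ≈ 0.0571
After a magnetic survey='background': P(ore) = 0.4·0.0571 / (0.4·0.0571 + 0.65·0.9429) ≈ 0.0359

0.0359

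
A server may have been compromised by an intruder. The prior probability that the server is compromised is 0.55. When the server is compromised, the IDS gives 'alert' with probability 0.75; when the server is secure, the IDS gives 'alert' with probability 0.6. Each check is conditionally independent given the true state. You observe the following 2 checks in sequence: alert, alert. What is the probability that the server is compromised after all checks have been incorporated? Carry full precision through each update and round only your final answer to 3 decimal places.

After 'alert': P(compromised) = 0.75·0.5500 / (0.75·0.5500 + 0.6·0.4500) ≈ 0.6044
After 'alert': P(compromised) = 0.75·0.6044 / (0.75·0.6044 + 0.6·0.3956) ≈ 0.6563

0.656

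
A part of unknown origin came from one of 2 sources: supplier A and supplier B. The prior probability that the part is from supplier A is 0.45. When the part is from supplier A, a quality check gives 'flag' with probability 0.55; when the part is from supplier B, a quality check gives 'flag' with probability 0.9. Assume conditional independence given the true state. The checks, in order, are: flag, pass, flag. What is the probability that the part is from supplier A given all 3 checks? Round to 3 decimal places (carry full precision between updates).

0.579

After 'flag': P(supplier A) = 0.55·0.4500 / (0.55·0.4500 + 0.9·0.5500) ≈ 0.3333
After 'pass': P(supplier A) = 0.45·0.3333 / (0.45·0.3333 + 0.1·0.6667) ≈ 0.6923
After 'flag': P(supplier A) = 0.55·0.6923 / (0.55·0.6923 + 0.9·0.3077) ≈ 0.5789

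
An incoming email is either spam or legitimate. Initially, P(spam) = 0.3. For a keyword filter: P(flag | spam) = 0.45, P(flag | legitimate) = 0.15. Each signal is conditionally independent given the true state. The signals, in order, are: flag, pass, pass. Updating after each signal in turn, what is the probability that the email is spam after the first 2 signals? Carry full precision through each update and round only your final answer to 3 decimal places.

0.454

After 'flag': P(spam) = 0.45·0.3000 / (0.45·0.3000 + 0.15·0.7000) ≈ 0.5625
After 'pass': P(spam) = 0.55·0.5625 / (0.55·0.5625 + 0.85·0.4375) ≈ 0.4541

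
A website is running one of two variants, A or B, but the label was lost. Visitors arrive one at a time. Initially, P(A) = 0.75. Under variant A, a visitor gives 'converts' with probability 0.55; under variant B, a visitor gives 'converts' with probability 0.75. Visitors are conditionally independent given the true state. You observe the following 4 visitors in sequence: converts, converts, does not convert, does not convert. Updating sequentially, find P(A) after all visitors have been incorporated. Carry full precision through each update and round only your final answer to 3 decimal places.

Apply Bayes' rule sequentially, carrying P(A) forward.
After 'converts': P(A) = 0.55·0.7500 / (0.55·0.7500 + 0.75·0.2500) ≈ 0.6875
After 'converts': P(A) = 0.55·0.6875 / (0.55·0.6875 + 0.75·0.3125) ≈ 0.6173
After 'does not convert': P(A) = 0.45·0.6173 / (0.45·0.6173 + 0.25·0.3827) ≈ 0.7439
After 'does not convert': P(A) = 0.45·0.7439 / (0.45·0.7439 + 0.25·0.2561) ≈ 0.8394

0.839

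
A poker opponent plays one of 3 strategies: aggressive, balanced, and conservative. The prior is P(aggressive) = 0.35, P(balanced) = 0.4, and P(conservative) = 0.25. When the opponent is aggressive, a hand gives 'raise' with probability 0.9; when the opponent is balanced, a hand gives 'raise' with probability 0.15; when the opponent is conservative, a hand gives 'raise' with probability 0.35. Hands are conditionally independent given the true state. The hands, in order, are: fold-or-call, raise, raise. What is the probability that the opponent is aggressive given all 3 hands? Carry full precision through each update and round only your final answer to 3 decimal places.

0.507

After 'fold-or-call': normaliser = 0.1·0.3500 + 0.85·0.4000 + 0.65·0.2500; P(aggressive) ≈ 0.0651, P(balanced) ≈ 0.6326, P(conservative) ≈ 0.3023
After 'raise': normaliser = 0.9·0.0651 + 0.15·0.6326 + 0.35·0.3023; P(aggressive) ≈ 0.2260, P(balanced) ≈ 0.3659, P(conservative) ≈ 0.4081
After 'raise': normaliser = 0.9·0.2260 + 0.15·0.3659 + 0.35·0.4081; P(aggressive) ≈ 0.5071, P(balanced) ≈ 0.1368, P(conservative) ≈ 0.3561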